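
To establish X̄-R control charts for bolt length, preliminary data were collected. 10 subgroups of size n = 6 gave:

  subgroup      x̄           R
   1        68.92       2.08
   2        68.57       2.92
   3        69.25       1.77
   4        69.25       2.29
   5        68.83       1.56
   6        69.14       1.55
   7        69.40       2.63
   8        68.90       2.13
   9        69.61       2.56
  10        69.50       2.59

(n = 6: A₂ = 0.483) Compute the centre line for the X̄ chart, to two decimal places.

X̄̄ = (68.92 + 68.57 + 69.25 + 69.25 + 68.83 + 69.14 + 69.40 + 68.90 + 69.61 + 69.50) / 10 = 691.3700 / 10 = 69.1370
CL = X̄̄ = 69.1370

69.14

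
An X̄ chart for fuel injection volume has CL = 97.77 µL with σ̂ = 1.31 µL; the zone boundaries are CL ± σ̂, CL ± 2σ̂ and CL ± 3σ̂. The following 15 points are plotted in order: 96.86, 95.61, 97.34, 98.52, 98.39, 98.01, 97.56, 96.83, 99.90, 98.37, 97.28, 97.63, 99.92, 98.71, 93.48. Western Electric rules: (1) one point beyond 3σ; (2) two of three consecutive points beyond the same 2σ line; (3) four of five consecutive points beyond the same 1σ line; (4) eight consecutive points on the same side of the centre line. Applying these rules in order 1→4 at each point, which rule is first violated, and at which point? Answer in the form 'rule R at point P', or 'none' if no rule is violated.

rule 1 at point 15

Zone of each point (C = within 1σ̂, B = 1σ̂–2σ̂, A = 2σ̂–3σ̂, * = beyond 3σ̂; sign = side of CL): 1:-C, 2:-B, 3:-C, 4:+C, 5:+C, 6:+C, 7:-C, 8:-C, 9:+B, 10:+C, 11:-C, 12:-C, 13:+B, 14:+C, 15:-*
Rule 1 (one point beyond the 3σ limits) is satisfied at point 15.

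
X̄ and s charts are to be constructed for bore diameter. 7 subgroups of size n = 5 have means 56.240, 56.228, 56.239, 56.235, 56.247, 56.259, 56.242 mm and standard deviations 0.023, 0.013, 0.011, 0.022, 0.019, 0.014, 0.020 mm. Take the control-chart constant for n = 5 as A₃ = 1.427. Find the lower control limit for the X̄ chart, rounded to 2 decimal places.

56.22

X̄̄ = (56.240 + 56.228 + 56.239 + 56.235 + 56.247 + 56.259 + 56.242) / 7 = 56.2414
s̄ = (0.023 + 0.013 + 0.011 + 0.022 + 0.019 + 0.014 + 0.020) / 7 = 0.0174
LCL = X̄̄ − A₃·s̄ = 56.2414 − 1.427 × 0.0174 = 56.2166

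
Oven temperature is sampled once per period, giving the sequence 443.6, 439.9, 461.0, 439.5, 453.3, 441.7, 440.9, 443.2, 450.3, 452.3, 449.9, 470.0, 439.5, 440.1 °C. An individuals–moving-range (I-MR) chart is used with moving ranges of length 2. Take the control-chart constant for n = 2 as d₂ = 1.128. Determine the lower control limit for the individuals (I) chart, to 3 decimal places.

419.384

X̄ = (443.6 + 439.9 + 461.0 + 439.5 + 453.3 + 441.7 + 440.9 + 443.2 + 450.3 + 452.3 + 449.9 + 470.0 + 439.5 + 440.1) / 14 = 447.5143
Moving ranges: 3.7, 21.1, 21.5, 13.8, 11.6, 0.8, 2.3, 7.1, 2.0, 2.4, 20.1, 30.5, 0.6; M̄R̄ = 137.5000 / 13 = 10.5769
LCL = X̄ − 3·M̄R̄/d₂ = 447.5143 − 3 × 10.5769 / 1.128 = 419.3842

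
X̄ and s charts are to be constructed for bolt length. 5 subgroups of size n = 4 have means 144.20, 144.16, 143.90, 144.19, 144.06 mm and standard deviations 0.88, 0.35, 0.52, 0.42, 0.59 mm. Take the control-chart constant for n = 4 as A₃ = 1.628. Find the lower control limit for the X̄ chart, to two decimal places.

X̄̄ = (144.20 + 144.16 + 143.90 + 144.19 + 144.06) / 5 = 144.1020
s̄ = (0.88 + 0.35 + 0.52 + 0.42 + 0.59) / 5 = 0.5520
LCL = X̄̄ − A₃·s̄ = 144.1020 − 1.628 × 0.5520 = 143.2033

143.20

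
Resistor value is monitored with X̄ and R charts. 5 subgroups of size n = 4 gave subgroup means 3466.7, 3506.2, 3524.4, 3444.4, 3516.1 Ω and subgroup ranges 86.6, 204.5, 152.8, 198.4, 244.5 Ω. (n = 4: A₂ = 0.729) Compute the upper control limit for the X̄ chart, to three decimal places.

3620.855

X̄̄ = (3466.7 + 3506.2 + 3524.4 + 3444.4 + 3516.1) / 5 = 17457.8000 / 5 = 3491.5600
R̄ = (86.6 + 204.5 + 152.8 + 198.4 + 244.5) / 5 = 886.8000 / 5 = 177.3600
UCL = X̄̄ + A₂·R̄ = 3491.5600 + 0.729 × 177.3600 = 3620.8554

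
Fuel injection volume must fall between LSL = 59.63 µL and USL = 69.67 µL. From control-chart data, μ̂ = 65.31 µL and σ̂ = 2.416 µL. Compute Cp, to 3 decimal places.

0.693

Cp = (USL − LSL) / (6σ̂) = (69.67 − 59.63) / (6 × 2.416) = 10.0400 / 14.4960 = 0.6926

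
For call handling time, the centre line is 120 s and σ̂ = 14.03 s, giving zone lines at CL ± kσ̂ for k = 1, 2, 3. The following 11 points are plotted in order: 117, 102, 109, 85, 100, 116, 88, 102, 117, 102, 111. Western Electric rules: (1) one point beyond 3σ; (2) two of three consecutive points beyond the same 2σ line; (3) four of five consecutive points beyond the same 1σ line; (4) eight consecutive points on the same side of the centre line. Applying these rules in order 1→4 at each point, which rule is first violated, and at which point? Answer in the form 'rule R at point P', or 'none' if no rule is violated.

rule 3 at point 8

Zone of each point (C = within 1σ̂, B = 1σ̂–2σ̂, A = 2σ̂–3σ̂, * = beyond 3σ̂; sign = side of CL): 1:-C, 2:-B, 3:-C, 4:-A, 5:-B, 6:-C, 7:-A, 8:-B, 9:-C, 10:-B, 11:-C
Rule 3 (four of five consecutive points beyond the same 1σ limit) is satisfied at point 8.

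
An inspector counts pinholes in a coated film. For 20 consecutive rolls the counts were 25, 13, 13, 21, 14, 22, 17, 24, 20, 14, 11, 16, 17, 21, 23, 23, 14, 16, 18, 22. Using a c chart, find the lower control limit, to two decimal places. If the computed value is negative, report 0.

5.40

c̄ = (25 + 13 + 13 + 21 + 14 + 22 + 17 + 24 + 20 + 14 + 11 + 16 + 17 + 21 + 23 + 23 + 14 + 16 + 18 + 22) / 20 = 364 / 20 = 18.2000
LCL = c̄ − 3√c̄ = 18.2000 − 3 × 4.2661 = 5.4016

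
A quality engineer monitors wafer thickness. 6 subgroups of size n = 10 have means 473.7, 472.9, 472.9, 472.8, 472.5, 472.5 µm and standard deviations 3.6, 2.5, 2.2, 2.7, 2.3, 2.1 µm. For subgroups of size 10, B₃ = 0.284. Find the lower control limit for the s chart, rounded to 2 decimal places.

s̄ = (3.6 + 2.5 + 2.2 + 2.7 + 2.3 + 2.1) / 6 = 2.5667
LCL_s = B₃·s̄ = 0.284 × 2.5667 = 0.7289

0.73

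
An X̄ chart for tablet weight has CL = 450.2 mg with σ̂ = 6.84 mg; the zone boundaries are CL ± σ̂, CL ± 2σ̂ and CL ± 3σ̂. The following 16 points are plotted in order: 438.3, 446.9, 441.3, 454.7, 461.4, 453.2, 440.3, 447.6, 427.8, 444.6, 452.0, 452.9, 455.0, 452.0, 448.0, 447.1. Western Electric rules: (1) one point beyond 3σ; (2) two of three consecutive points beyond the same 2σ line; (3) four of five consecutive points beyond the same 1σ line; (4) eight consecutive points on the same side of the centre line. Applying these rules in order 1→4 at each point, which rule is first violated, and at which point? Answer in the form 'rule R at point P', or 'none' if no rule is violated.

rule 1 at point 9

Zone of each point (C = within 1σ̂, B = 1σ̂–2σ̂, A = 2σ̂–3σ̂, * = beyond 3σ̂; sign = side of CL): 1:-B, 2:-C, 3:-B, 4:+C, 5:+B, 6:+C, 7:-B, 8:-C, 9:-*, 10:-C, 11:+C, 12:+C, 13:+C, 14:+C, 15:-C, 16:-C
Rule 1 (one point beyond the 3σ limits) is satisfied at point 9.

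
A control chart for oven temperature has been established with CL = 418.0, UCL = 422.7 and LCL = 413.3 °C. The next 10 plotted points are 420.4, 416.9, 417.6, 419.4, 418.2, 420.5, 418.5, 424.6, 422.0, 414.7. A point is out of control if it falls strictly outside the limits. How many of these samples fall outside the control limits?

1

Compare each point to [413.3, 422.7]: sample 8 = 424.6 > UCL.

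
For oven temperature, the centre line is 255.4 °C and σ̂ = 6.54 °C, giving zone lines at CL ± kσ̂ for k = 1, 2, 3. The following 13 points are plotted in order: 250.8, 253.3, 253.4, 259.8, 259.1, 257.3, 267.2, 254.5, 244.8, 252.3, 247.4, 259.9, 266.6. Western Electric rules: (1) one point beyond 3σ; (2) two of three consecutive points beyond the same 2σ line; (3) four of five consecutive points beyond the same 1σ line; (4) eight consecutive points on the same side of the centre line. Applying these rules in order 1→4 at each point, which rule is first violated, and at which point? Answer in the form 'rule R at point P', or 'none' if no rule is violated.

none

Zone of each point (C = within 1σ̂, B = 1σ̂–2σ̂, A = 2σ̂–3σ̂, * = beyond 3σ̂; sign = side of CL): 1:-C, 2:-C, 3:-C, 4:+C, 5:+C, 6:+C, 7:+B, 8:-C, 9:-B, 10:-C, 11:-B, 12:+C, 13:+B
No rule fires across all 13 points.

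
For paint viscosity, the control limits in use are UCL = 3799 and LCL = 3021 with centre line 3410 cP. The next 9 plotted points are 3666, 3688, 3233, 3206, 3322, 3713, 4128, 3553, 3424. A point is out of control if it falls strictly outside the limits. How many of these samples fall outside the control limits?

1

Compare each point to [3021, 3799]: sample 7 = 4128 > UCL.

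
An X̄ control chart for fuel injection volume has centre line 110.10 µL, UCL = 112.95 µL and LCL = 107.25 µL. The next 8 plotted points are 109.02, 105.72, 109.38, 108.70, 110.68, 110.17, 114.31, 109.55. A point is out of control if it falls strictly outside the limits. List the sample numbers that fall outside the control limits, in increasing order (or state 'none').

2, 7

Compare each point to [107.25, 112.95]: sample 2 = 105.72 < LCL; sample 7 = 114.31 > UCL.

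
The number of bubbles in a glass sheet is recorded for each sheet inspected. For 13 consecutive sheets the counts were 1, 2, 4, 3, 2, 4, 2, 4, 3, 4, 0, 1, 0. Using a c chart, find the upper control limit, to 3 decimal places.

c̄ = (1 + 2 + 4 + 3 + 2 + 4 + 2 + 4 + 3 + 4 + 0 + 1 + 0) / 13 = 30 / 13 = 2.3077
UCL = c̄ + 3√c̄ = 2.3077 + 3 × √2.3077 = 2.3077 + 3 × 1.5191 = 6.8650

6.865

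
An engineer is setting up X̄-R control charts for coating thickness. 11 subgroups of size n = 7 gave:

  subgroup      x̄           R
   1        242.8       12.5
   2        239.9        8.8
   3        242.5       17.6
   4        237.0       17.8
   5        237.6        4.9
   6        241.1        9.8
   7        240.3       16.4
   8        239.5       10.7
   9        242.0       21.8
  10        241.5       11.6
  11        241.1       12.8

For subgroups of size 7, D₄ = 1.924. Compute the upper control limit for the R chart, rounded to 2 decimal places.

25.31

R̄ = (12.5 + 8.8 + 17.6 + 17.8 + 4.9 + 9.8 + 16.4 + 10.7 + 21.8 + 11.6 + 12.8) / 11 = 144.7000 / 11 = 13.1545
UCL_R = D₄·R̄ = 1.924 × 13.1545 = 25.3093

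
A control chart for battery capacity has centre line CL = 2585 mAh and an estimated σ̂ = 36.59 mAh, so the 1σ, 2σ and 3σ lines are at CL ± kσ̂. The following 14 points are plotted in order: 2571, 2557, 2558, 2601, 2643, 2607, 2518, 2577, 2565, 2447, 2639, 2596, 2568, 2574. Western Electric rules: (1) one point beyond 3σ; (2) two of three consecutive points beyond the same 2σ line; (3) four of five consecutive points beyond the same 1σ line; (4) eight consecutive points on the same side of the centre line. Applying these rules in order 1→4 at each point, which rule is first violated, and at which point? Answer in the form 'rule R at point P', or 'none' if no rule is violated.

rule 1 at point 10

Zone of each point (C = within 1σ̂, B = 1σ̂–2σ̂, A = 2σ̂–3σ̂, * = beyond 3σ̂; sign = side of CL): 1:-C, 2:-C, 3:-C, 4:+C, 5:+B, 6:+C, 7:-B, 8:-C, 9:-C, 10:-*, 11:+B, 12:+C, 13:-C, 14:-C
Rule 1 (one point beyond the 3σ limits) is satisfied at point 10.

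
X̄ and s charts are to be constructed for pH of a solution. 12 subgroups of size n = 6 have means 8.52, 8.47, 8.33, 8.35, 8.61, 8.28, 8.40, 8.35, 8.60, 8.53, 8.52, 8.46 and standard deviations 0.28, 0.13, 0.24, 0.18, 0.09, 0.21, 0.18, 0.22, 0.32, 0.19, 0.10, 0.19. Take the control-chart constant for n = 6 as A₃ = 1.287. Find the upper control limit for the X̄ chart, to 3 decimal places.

8.702

X̄̄ = (8.52 + 8.47 + 8.33 + 8.35 + 8.61 + 8.28 + 8.40 + 8.35 + 8.60 + 8.53 + 8.52 + 8.46) / 12 = 8.4517
s̄ = (0.28 + 0.13 + 0.24 + 0.18 + 0.09 + 0.21 + 0.18 + 0.22 + 0.32 + 0.19 + 0.10 + 0.19) / 12 = 0.1942
UCL = X̄̄ + A₃·s̄ = 8.4517 + 1.287 × 0.1942 = 8.7016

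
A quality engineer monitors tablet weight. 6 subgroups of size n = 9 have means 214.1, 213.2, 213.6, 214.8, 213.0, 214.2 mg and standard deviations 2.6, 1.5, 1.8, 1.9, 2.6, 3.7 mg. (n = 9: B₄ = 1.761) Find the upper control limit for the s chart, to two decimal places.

s̄ = (2.6 + 1.5 + 1.8 + 1.9 + 2.6 + 3.7) / 6 = 2.3500
UCL_s = B₄·s̄ = 1.761 × 2.3500 = 4.1383

4.14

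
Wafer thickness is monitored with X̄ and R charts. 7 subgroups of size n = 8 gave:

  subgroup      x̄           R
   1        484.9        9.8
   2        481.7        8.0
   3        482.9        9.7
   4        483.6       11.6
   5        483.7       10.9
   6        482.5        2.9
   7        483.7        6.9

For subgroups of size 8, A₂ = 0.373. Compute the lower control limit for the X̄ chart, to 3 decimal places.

X̄̄ = (484.9 + 481.7 + 482.9 + 483.6 + 483.7 + 482.5 + 483.7) / 7 = 3383.0000 / 7 = 483.2857
R̄ = (9.8 + 8.0 + 9.7 + 11.6 + 10.9 + 2.9 + 6.9) / 7 = 59.8000 / 7 = 8.5429
LCL = X̄̄ − A₂·R̄ = 483.2857 − 0.373 × 8.5429 = 480.0992

480.099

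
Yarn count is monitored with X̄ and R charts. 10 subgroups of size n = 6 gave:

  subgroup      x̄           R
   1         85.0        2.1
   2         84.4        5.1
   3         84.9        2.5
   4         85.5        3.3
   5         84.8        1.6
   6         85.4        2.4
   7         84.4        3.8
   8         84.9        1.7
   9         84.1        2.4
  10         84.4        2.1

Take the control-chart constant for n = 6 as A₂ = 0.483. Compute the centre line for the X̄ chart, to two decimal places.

X̄̄ = (85.0 + 84.4 + 84.9 + 85.5 + 84.8 + 85.4 + 84.4 + 84.9 + 84.1 + 84.4) / 10 = 847.8000 / 10 = 84.7800
CL = X̄̄ = 84.7800

84.78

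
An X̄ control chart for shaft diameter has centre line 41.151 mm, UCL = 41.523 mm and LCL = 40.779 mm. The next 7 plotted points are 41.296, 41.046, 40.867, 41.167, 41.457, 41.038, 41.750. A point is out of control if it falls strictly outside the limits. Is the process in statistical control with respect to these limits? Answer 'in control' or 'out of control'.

Compare each point to [40.779, 41.523]: sample 7 = 41.750 > UCL.

out of control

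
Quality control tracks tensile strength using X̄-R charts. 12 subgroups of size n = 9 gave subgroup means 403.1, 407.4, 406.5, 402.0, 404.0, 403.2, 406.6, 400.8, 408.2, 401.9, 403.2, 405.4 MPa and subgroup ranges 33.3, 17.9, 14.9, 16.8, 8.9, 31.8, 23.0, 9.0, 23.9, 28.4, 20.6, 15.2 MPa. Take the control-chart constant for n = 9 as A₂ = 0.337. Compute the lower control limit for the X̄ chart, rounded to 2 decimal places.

X̄̄ = (403.1 + 407.4 + 406.5 + 402.0 + 404.0 + 403.2 + 406.6 + 400.8 + 408.2 + 401.9 + 403.2 + 405.4) / 12 = 4852.3000 / 12 = 404.3583
R̄ = (33.3 + 17.9 + 14.9 + 16.8 + 8.9 + 31.8 + 23.0 + 9.0 + 23.9 + 28.4 + 20.6 + 15.2) / 12 = 243.7000 / 12 = 20.3083
LCL = X̄̄ − A₂·R̄ = 404.3583 − 0.337 × 20.3083 = 397.5144

397.51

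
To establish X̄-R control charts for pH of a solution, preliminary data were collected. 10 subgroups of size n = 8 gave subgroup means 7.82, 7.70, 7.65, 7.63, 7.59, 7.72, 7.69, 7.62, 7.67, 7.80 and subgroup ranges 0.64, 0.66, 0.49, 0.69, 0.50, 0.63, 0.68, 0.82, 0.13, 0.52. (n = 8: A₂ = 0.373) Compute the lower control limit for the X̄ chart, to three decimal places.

7.474

X̄̄ = (7.82 + 7.70 + 7.65 + 7.63 + 7.59 + 7.72 + 7.69 + 7.62 + 7.67 + 7.80) / 10 = 76.8900 / 10 = 7.6890
R̄ = (0.64 + 0.66 + 0.49 + 0.69 + 0.50 + 0.63 + 0.68 + 0.82 + 0.13 + 0.52) / 10 = 5.7600 / 10 = 0.5760
LCL = X̄̄ − A₂·R̄ = 7.6890 − 0.373 × 0.5760 = 7.4742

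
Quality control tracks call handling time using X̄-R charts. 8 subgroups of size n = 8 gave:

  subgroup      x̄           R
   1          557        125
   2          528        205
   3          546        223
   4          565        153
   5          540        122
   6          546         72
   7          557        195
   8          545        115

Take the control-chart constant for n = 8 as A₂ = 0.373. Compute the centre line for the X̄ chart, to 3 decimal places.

548.000

X̄̄ = (557 + 528 + 546 + 565 + 540 + 546 + 557 + 545) / 8 = 4384.0000 / 8 = 548.0000
CL = X̄̄ = 548.0000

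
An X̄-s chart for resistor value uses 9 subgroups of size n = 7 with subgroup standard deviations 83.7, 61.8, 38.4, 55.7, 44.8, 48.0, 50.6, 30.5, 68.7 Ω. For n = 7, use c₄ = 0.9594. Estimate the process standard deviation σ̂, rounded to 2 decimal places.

s̄ = (83.7 + 61.8 + 38.4 + 55.7 + 44.8 + 48.0 + 50.6 + 30.5 + 68.7) / 9 = 53.5778
σ̂ = s̄ / c₄ = 53.5778 / 0.9594 = 55.8451

55.85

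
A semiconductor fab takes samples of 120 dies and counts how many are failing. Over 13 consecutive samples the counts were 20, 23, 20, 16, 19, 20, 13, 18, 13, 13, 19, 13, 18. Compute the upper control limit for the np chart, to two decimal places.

28.85

p̄ = Σdᵢ / (k·n) = 225 / (13 × 120) = 0.14423
UCL = np̄ + 3·√(np̄(1−p̄)) = 17.3077 + 3 × √(17.3077×0.85577) = 17.3077 + 3 × 3.8486 = 28.8534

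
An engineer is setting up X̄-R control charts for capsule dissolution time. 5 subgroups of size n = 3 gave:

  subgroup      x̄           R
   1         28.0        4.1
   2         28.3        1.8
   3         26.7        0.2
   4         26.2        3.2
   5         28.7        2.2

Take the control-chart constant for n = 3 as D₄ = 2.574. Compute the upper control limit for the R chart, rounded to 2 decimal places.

R̄ = (4.1 + 1.8 + 0.2 + 3.2 + 2.2) / 5 = 11.5000 / 5 = 2.3000
UCL_R = D₄·R̄ = 2.574 × 2.3000 = 5.9202

5.92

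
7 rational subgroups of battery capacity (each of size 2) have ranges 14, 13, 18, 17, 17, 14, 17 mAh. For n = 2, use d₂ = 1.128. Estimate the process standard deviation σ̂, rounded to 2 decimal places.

13.93

R̄ = (14 + 13 + 18 + 17 + 17 + 14 + 17) / 7 = 15.7143
σ̂ = R̄ / d₂ = 15.7143 / 1.128 = 13.9311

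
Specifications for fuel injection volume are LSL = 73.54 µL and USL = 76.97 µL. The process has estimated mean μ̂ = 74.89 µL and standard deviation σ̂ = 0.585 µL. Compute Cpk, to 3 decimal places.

Cpu = (USL − μ̂) / (3σ̂) = (76.97 − 74.89) / (3 × 0.585) = 1.1852; Cpl = (μ̂ − LSL) / (3σ̂) = (74.89 − 73.54) / (3 × 0.585) = 0.7692; Cpk = min(Cpu, Cpl) = 0.7692

0.769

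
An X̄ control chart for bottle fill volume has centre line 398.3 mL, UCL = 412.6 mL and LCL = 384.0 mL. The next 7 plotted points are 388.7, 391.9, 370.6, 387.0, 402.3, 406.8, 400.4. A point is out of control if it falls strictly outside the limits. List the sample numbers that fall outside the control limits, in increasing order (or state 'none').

3

Compare each point to [384.0, 412.6]: sample 3 = 370.6 < LCL.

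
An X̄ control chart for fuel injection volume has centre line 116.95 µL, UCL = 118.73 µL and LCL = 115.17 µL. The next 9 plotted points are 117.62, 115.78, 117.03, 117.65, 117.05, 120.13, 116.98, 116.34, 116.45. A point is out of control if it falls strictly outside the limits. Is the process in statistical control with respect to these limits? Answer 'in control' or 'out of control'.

out of control

Compare each point to [115.17, 118.73]: sample 6 = 120.13 > UCL.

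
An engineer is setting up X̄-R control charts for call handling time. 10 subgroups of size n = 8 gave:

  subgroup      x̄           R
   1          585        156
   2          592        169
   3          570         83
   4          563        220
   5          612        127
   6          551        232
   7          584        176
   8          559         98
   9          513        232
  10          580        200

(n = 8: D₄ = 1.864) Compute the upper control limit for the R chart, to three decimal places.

R̄ = (156 + 169 + 83 + 220 + 127 + 232 + 176 + 98 + 232 + 200) / 10 = 1693.0000 / 10 = 169.3000
UCL_R = D₄·R̄ = 1.864 × 169.3000 = 315.5752

315.575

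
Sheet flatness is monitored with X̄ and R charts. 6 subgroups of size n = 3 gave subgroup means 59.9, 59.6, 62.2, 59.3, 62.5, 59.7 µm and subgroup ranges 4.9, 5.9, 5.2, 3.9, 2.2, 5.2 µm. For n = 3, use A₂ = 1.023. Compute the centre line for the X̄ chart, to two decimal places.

60.53

X̄̄ = (59.9 + 59.6 + 62.2 + 59.3 + 62.5 + 59.7) / 6 = 363.2000 / 6 = 60.5333
CL = X̄̄ = 60.5333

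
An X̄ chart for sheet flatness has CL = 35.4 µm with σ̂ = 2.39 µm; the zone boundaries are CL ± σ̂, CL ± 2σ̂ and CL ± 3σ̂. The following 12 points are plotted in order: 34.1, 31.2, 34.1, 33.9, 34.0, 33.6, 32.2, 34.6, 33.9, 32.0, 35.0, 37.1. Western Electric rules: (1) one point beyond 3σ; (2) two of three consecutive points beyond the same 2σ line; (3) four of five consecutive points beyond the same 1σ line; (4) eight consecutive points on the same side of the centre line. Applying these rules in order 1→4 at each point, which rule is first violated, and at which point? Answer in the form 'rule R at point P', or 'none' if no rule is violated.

Zone of each point (C = within 1σ̂, B = 1σ̂–2σ̂, A = 2σ̂–3σ̂, * = beyond 3σ̂; sign = side of CL): 1:-C, 2:-B, 3:-C, 4:-C, 5:-C, 6:-C, 7:-B, 8:-C, 9:-C, 10:-B, 11:-C, 12:+C
Rule 4 (eight consecutive points on the same side of the centre line) is satisfied at point 8.

rule 4 at point 8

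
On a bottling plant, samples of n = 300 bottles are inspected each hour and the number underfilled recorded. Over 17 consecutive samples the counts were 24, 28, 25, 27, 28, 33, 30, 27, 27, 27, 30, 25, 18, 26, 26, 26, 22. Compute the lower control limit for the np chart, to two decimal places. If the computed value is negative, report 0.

p̄ = Σdᵢ / (k·n) = 449 / (17 × 300) = 0.08804
LCL = np̄ − 3·√(np̄(1−p̄)) = 26.4118 − 3 × 4.9078 = 11.6884

11.69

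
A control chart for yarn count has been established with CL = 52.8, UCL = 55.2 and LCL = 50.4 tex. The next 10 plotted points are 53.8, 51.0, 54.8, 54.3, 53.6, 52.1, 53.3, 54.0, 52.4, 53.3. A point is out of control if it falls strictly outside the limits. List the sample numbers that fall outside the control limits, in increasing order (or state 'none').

All 10 points lie within [50.4, 55.2].

none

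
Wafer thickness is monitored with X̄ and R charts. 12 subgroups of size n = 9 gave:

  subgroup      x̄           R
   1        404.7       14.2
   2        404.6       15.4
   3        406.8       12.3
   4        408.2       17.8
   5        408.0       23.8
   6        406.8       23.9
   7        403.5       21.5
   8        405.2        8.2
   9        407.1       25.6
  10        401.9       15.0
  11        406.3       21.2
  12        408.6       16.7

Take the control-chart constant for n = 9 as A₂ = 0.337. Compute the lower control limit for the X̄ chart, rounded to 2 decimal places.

X̄̄ = (404.7 + 404.6 + 406.8 + 408.2 + 408.0 + 406.8 + 403.5 + 405.2 + 407.1 + 401.9 + 406.3 + 408.6) / 12 = 4871.7000 / 12 = 405.9750
R̄ = (14.2 + 15.4 + 12.3 + 17.8 + 23.8 + 23.9 + 21.5 + 8.2 + 25.6 + 15.0 + 21.2 + 16.7) / 12 = 215.6000 / 12 = 17.9667
LCL = X̄̄ − A₂·R̄ = 405.9750 − 0.337 × 17.9667 = 399.9202

399.92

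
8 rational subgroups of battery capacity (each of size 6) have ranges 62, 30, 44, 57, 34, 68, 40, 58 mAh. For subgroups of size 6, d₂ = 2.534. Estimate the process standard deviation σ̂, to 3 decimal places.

R̄ = (62 + 30 + 44 + 57 + 34 + 68 + 40 + 58) / 8 = 49.1250
σ̂ = R̄ / d₂ = 49.1250 / 2.534 = 19.3863

19.386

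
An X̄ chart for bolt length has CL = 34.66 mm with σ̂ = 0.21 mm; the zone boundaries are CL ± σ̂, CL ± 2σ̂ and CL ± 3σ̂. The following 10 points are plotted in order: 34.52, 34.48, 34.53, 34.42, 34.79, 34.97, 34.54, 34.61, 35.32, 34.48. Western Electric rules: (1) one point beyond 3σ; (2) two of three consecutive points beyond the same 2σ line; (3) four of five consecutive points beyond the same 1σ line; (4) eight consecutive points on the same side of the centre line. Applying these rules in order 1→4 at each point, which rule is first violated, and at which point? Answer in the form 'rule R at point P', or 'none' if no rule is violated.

rule 1 at point 9

Zone of each point (C = within 1σ̂, B = 1σ̂–2σ̂, A = 2σ̂–3σ̂, * = beyond 3σ̂; sign = side of CL): 1:-C, 2:-C, 3:-C, 4:-B, 5:+C, 6:+B, 7:-C, 8:-C, 9:+*, 10:-C
Rule 1 (one point beyond the 3σ limits) is satisfied at point 9.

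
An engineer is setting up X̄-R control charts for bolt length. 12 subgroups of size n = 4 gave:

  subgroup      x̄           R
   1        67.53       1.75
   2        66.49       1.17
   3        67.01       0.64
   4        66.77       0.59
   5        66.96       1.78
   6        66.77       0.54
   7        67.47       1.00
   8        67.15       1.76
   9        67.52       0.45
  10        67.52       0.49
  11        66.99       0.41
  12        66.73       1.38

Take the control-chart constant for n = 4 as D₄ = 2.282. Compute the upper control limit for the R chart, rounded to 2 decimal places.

R̄ = (1.75 + 1.17 + 0.64 + 0.59 + 1.78 + 0.54 + 1.00 + 1.76 + 0.45 + 0.49 + 0.41 + 1.38) / 12 = 11.9600 / 12 = 0.9967
UCL_R = D₄·R̄ = 2.282 × 0.9967 = 2.2744

2.27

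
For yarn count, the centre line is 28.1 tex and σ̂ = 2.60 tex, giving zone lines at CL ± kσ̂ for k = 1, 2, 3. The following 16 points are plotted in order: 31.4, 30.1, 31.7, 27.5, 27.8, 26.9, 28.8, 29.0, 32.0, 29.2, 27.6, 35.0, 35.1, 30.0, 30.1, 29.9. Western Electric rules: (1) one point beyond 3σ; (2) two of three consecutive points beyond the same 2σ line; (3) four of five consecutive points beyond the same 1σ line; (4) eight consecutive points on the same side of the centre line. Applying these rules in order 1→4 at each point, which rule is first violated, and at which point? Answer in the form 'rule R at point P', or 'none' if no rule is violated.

rule 2 at point 13

Zone of each point (C = within 1σ̂, B = 1σ̂–2σ̂, A = 2σ̂–3σ̂, * = beyond 3σ̂; sign = side of CL): 1:+B, 2:+C, 3:+B, 4:-C, 5:-C, 6:-C, 7:+C, 8:+C, 9:+B, 10:+C, 11:-C, 12:+A, 13:+A, 14:+C, 15:+C, 16:+C
Rule 2 (two of three consecutive points beyond the same 2σ limit) is satisfied at point 13.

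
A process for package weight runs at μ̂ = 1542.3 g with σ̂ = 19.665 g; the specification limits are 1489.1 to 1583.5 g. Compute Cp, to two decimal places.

Cp = (USL − LSL) / (6σ̂) = (1583.5 − 1489.1) / (6 × 19.665) = 94.4000 / 117.9900 = 0.8001

0.80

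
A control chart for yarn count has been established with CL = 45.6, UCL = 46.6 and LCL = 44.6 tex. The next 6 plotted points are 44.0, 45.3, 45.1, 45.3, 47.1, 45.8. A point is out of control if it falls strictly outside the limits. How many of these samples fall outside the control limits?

Compare each point to [44.6, 46.6]: sample 1 = 44.0 < LCL; sample 5 = 47.1 > UCL.

2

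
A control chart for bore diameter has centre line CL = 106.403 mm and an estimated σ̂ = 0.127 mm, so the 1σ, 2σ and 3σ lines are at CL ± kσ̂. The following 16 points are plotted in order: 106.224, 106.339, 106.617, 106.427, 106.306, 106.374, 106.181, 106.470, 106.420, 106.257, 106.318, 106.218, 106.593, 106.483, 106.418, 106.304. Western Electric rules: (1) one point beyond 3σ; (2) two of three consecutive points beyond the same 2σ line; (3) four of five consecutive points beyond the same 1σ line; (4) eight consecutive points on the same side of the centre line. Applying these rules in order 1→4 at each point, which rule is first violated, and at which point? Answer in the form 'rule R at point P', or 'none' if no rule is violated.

none

Zone of each point (C = within 1σ̂, B = 1σ̂–2σ̂, A = 2σ̂–3σ̂, * = beyond 3σ̂; sign = side of CL): 1:-B, 2:-C, 3:+B, 4:+C, 5:-C, 6:-C, 7:-B, 8:+C, 9:+C, 10:-B, 11:-C, 12:-B, 13:+B, 14:+C, 15:+C, 16:-C
No rule fires across all 16 points.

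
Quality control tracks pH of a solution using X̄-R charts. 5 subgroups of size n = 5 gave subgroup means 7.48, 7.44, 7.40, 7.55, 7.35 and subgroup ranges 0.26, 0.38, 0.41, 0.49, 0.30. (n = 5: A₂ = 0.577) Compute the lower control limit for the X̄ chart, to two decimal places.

7.23

X̄̄ = (7.48 + 7.44 + 7.40 + 7.55 + 7.35) / 5 = 37.2200 / 5 = 7.4440
R̄ = (0.26 + 0.38 + 0.41 + 0.49 + 0.30) / 5 = 1.8400 / 5 = 0.3680
LCL = X̄̄ − A₂·R̄ = 7.4440 − 0.577 × 0.3680 = 7.2317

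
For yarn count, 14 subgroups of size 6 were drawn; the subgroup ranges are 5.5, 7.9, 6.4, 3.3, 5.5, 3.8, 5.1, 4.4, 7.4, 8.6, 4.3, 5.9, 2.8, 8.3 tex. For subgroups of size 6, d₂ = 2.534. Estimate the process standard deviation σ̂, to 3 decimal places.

R̄ = (5.5 + 7.9 + 6.4 + 3.3 + 5.5 + 3.8 + 5.1 + 4.4 + 7.4 + 8.6 + 4.3 + 5.9 + 2.8 + 8.3) / 14 = 5.6571
σ̂ = R̄ / d₂ = 5.6571 / 2.534 = 2.2325

2.232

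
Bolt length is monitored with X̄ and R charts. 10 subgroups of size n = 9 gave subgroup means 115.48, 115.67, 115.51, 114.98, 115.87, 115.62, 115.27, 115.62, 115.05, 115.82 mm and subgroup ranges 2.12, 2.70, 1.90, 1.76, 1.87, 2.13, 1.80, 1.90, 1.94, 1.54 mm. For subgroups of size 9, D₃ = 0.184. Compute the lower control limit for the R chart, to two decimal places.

R̄ = (2.12 + 2.70 + 1.90 + 1.76 + 1.87 + 2.13 + 1.80 + 1.90 + 1.94 + 1.54) / 10 = 19.6600 / 10 = 1.9660
LCL_R = D₃·R̄ = 0.184 × 1.9660 = 0.3617

0.36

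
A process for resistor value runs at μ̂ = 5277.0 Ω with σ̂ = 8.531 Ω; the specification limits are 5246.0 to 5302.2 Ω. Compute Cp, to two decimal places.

1.10

Cp = (USL − LSL) / (6σ̂) = (5302.2 − 5246.0) / (6 × 8.531) = 56.2000 / 51.1860 = 1.0980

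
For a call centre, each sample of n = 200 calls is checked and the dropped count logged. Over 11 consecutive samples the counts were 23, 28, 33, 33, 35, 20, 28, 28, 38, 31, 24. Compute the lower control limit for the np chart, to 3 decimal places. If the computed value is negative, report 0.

p̄ = Σdᵢ / (k·n) = 321 / (11 × 200) = 0.14591
LCL = np̄ − 3·√(np̄(1−p̄)) = 29.1818 − 3 × 4.9924 = 14.2047

14.205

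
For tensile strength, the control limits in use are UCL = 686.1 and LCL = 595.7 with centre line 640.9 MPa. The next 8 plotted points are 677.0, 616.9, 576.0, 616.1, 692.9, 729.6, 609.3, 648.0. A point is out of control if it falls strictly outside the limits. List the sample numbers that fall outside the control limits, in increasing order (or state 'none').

3, 5, 6

Compare each point to [595.7, 686.1]: sample 3 = 576.0 < LCL; sample 5 = 692.9 > UCL; sample 6 = 729.6 > UCL.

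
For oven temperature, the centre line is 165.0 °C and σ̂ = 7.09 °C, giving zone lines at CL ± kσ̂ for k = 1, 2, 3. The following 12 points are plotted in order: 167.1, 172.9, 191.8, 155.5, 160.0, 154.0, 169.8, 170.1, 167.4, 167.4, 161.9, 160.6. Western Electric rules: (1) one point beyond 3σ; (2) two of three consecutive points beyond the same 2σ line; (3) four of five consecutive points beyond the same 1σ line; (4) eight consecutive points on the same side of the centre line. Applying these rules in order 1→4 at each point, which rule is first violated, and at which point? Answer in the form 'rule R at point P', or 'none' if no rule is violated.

rule 1 at point 3

Zone of each point (C = within 1σ̂, B = 1σ̂–2σ̂, A = 2σ̂–3σ̂, * = beyond 3σ̂; sign = side of CL): 1:+C, 2:+B, 3:+*, 4:-B, 5:-C, 6:-B, 7:+C, 8:+C, 9:+C, 10:+C, 11:-C, 12:-C
Rule 1 (one point beyond the 3σ limits) is satisfied at point 3.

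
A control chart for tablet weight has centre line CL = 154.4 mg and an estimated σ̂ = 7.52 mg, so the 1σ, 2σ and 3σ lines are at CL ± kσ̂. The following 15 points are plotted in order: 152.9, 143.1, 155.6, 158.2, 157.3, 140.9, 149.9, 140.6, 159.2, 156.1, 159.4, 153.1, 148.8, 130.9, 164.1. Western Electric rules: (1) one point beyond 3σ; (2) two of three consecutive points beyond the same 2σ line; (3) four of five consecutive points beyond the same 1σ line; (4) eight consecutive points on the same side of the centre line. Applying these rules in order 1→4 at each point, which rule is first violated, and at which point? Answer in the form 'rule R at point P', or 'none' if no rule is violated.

rule 1 at point 14

Zone of each point (C = within 1σ̂, B = 1σ̂–2σ̂, A = 2σ̂–3σ̂, * = beyond 3σ̂; sign = side of CL): 1:-C, 2:-B, 3:+C, 4:+C, 5:+C, 6:-B, 7:-C, 8:-B, 9:+C, 10:+C, 11:+C, 12:-C, 13:-C, 14:-*, 15:+B
Rule 1 (one point beyond the 3σ limits) is satisfied at point 14.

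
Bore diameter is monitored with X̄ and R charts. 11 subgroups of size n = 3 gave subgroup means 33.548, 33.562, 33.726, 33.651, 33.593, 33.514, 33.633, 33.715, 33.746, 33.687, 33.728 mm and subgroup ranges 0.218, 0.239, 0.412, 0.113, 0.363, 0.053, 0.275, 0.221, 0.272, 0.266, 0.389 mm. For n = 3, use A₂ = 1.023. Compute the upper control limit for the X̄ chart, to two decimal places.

33.91

X̄̄ = (33.548 + 33.562 + 33.726 + 33.651 + 33.593 + 33.514 + 33.633 + 33.715 + 33.746 + 33.687 + 33.728) / 11 = 370.1030 / 11 = 33.6457
R̄ = (0.218 + 0.239 + 0.412 + 0.113 + 0.363 + 0.053 + 0.275 + 0.221 + 0.272 + 0.266 + 0.389) / 11 = 2.8210 / 11 = 0.2565
UCL = X̄̄ + A₂·R̄ = 33.6457 + 1.023 × 0.2565 = 33.9081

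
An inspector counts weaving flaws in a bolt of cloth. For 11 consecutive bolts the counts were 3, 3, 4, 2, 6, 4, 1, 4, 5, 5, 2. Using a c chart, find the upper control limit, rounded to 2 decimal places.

9.19

c̄ = (3 + 3 + 4 + 2 + 6 + 4 + 1 + 4 + 5 + 5 + 2) / 11 = 39 / 11 = 3.5455
UCL = c̄ + 3√c̄ = 3.5455 + 3 × √3.5455 = 3.5455 + 3 × 1.8829 = 9.1943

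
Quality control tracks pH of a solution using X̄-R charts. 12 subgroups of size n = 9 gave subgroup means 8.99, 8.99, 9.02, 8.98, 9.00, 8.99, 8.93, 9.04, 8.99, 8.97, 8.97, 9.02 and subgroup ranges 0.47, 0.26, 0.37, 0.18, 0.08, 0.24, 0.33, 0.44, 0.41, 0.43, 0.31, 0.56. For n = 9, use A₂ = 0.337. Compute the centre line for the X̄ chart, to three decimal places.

8.991

X̄̄ = (8.99 + 8.99 + 9.02 + 8.98 + 9.00 + 8.99 + 8.93 + 9.04 + 8.99 + 8.97 + 8.97 + 9.02) / 12 = 107.8900 / 12 = 8.9908
CL = X̄̄ = 8.9908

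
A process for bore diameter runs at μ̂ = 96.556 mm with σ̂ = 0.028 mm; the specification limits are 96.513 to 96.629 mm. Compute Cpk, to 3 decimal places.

0.512

Cpu = (USL − μ̂) / (3σ̂) = (96.629 − 96.556) / (3 × 0.028) = 0.8690; Cpl = (μ̂ − LSL) / (3σ̂) = (96.556 − 96.513) / (3 × 0.028) = 0.5119; Cpk = min(Cpu, Cpl) = 0.5119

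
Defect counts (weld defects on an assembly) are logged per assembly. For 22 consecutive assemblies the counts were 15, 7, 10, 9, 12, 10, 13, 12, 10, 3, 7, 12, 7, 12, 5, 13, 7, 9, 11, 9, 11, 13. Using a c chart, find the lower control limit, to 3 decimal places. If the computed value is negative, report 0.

0.442

c̄ = (15 + 7 + 10 + 9 + 12 + 10 + 13 + 12 + 10 + 3 + 7 + 12 + 7 + 12 + 5 + 13 + 7 + 9 + 11 + 9 + 11 + 13) / 22 = 217 / 22 = 9.8636
LCL = c̄ − 3√c̄ = 9.8636 − 3 × 3.1406 = 0.4417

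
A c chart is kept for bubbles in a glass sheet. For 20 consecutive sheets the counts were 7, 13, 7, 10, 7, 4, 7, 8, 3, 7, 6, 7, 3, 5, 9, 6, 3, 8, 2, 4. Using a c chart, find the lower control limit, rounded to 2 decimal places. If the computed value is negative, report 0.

c̄ = (7 + 13 + 7 + 10 + 7 + 4 + 7 + 8 + 3 + 7 + 6 + 7 + 3 + 5 + 9 + 6 + 3 + 8 + 2 + 4) / 20 = 126 / 20 = 6.3000
LCL = c̄ − 3√c̄ = 6.3000 − 3 × 2.5100 = -1.2299 → 0 (cannot be negative)

0.00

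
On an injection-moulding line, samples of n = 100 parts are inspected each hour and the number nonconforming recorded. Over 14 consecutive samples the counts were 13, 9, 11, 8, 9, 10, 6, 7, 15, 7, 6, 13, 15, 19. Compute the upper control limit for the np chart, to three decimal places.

p̄ = Σdᵢ / (k·n) = 148 / (14 × 100) = 0.10571
UCL = np̄ + 3·√(np̄(1−p̄)) = 10.5714 + 3 × √(10.5714×0.89429) = 10.5714 + 3 × 3.0747 = 19.7956

19.796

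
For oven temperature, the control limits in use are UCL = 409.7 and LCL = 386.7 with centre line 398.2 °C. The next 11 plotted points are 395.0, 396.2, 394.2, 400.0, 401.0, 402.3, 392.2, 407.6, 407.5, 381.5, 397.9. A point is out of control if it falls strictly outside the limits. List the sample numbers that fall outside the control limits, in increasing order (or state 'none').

Compare each point to [386.7, 409.7]: sample 10 = 381.5 < LCL.

10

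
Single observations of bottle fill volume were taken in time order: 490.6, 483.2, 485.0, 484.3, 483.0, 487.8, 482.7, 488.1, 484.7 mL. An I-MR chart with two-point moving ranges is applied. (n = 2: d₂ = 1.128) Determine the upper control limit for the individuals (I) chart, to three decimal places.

495.429

X̄ = (490.6 + 483.2 + 485.0 + 484.3 + 483.0 + 487.8 + 482.7 + 488.1 + 484.7) / 9 = 485.4889
Moving ranges: 7.4, 1.8, 0.7, 1.3, 4.8, 5.1, 5.4, 3.4; M̄R̄ = 29.9000 / 8 = 3.7375
UCL = X̄ + 3·M̄R̄/d₂ = 485.4889 + 3 × 3.7375 / 1.128 = 495.4290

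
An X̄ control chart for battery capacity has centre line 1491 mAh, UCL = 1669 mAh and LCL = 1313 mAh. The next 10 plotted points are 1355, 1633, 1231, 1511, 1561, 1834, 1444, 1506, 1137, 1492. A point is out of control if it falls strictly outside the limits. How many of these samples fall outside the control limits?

Compare each point to [1313, 1669]: sample 3 = 1231 < LCL; sample 6 = 1834 > UCL; sample 9 = 1137 < LCL.

3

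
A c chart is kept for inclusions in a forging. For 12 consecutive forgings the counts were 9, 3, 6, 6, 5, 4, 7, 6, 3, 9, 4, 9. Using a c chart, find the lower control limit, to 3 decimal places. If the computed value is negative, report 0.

0.000

c̄ = (9 + 3 + 6 + 6 + 5 + 4 + 7 + 6 + 3 + 9 + 4 + 9) / 12 = 71 / 12 = 5.9167
LCL = c̄ − 3√c̄ = 5.9167 − 3 × 2.4324 = -1.3806 → 0 (cannot be negative)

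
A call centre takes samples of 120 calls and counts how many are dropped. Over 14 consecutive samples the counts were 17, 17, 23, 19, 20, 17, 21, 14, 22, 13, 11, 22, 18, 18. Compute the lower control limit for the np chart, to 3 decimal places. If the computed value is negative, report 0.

6.265

p̄ = Σdᵢ / (k·n) = 252 / (14 × 120) = 0.15000
LCL = np̄ − 3·√(np̄(1−p̄)) = 18.0000 − 3 × 3.9115 = 6.2654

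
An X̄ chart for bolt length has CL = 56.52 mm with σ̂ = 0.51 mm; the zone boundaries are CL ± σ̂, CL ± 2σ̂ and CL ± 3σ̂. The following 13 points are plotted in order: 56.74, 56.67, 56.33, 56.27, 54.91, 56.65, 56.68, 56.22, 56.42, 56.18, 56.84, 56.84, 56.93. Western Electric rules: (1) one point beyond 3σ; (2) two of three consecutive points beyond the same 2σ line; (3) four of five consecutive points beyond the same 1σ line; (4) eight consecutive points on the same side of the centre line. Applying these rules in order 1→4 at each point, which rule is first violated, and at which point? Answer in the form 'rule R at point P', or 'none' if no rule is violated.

Zone of each point (C = within 1σ̂, B = 1σ̂–2σ̂, A = 2σ̂–3σ̂, * = beyond 3σ̂; sign = side of CL): 1:+C, 2:+C, 3:-C, 4:-C, 5:-*, 6:+C, 7:+C, 8:-C, 9:-C, 10:-C, 11:+C, 12:+C, 13:+C
Rule 1 (one point beyond the 3σ limits) is satisfied at point 5.

rule 1 at point 5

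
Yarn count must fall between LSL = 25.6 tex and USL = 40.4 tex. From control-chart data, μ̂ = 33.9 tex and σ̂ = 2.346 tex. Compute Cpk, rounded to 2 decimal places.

Cpu = (USL − μ̂) / (3σ̂) = (40.4 − 33.9) / (3 × 2.346) = 0.9236; Cpl = (μ̂ − LSL) / (3σ̂) = (33.9 − 25.6) / (3 × 2.346) = 1.1793; Cpk = min(Cpu, Cpl) = 0.9236

0.92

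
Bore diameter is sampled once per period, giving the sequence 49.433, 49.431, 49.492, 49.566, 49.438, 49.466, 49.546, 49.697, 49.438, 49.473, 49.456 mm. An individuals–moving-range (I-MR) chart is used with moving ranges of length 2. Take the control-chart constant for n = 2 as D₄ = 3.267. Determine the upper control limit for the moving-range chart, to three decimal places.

Moving ranges: 0.002, 0.061, 0.074, 0.128, 0.028, 0.080, 0.151, 0.259, 0.035, 0.017; M̄R̄ = 0.8350 / 10 = 0.0835
UCL_MR = D₄·M̄R̄ = 3.267 × 0.0835 = 0.2728

0.273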